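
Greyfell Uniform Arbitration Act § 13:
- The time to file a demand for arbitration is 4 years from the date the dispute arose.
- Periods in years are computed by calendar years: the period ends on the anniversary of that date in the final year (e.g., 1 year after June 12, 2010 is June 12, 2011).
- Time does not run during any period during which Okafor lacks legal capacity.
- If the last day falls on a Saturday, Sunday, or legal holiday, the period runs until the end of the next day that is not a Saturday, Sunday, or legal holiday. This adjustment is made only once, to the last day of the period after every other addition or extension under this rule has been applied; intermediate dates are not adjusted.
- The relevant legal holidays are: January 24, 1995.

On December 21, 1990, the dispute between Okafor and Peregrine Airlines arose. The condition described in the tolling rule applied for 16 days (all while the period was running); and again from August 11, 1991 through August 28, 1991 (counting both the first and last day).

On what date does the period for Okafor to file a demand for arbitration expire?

January 25, 1995

4 years after December 21, 1990 is December 21, 1994.
Tolling adds 16 days: December 21, 1994 + 16 days = January 6, 1995.
From August 11, 1991 through August 28, 1991 inclusive is 18 days; tolling adds 18 days: January 6, 1995 + 18 days = January 24, 1995.
January 24, 1995 is a listed holiday. The next qualifying day is January 25, 1995.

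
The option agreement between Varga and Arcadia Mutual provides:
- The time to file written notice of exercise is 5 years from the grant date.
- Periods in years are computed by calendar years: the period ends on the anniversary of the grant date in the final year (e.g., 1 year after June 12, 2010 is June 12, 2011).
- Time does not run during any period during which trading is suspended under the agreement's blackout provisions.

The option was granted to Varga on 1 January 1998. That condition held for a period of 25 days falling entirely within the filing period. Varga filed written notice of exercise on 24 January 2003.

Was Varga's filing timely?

Yes

5 years after 1 January 1998 is January 1, 2003.
Tolling adds 25 days: January 1, 2003 + 25 days = January 26, 2003.
The deadline is January 26, 2003; the filing on January 24, 2003 is on or before that date.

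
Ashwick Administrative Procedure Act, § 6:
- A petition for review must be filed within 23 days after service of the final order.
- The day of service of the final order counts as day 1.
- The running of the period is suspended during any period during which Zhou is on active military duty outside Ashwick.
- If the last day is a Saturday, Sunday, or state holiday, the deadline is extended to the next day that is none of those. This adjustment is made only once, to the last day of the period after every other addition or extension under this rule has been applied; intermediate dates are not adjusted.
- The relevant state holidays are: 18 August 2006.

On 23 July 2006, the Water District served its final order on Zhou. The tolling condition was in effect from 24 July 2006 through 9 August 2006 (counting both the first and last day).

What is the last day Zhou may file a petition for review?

August 31, 2006

Counting 23 July 2006 as day 1, day 23 is August 14, 2006.
From July 24, 2006 through August 9, 2006 inclusive is 17 days; tolling adds 17 days: August 14, 2006 + 17 days = August 31, 2006.
August 31, 2006 is a Thursday and not a state holiday, so no extension applies.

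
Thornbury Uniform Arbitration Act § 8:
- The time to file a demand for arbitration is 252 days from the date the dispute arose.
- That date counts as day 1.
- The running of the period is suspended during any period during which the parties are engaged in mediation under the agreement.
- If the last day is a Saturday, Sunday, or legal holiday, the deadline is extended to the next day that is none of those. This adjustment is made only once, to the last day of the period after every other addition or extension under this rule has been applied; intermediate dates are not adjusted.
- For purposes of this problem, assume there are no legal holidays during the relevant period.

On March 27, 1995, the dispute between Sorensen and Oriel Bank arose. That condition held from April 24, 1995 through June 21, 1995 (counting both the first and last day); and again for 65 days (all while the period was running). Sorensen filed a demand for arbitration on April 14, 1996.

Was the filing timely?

Counting March 27, 1995 as day 1, day 252 is December 3, 1995.
From April 24, 1995 through June 21, 1995 inclusive is 59 days; tolling adds 59 days: December 3, 1995 + 59 days = January 31, 1996.
Tolling adds 65 days: January 31, 1996 + 65 days = April 5, 1996.
April 5, 1996 is a Friday and not a legal holiday, so no extension applies.
The deadline is April 5, 1996; the filing on April 14, 1996 is after that date.

No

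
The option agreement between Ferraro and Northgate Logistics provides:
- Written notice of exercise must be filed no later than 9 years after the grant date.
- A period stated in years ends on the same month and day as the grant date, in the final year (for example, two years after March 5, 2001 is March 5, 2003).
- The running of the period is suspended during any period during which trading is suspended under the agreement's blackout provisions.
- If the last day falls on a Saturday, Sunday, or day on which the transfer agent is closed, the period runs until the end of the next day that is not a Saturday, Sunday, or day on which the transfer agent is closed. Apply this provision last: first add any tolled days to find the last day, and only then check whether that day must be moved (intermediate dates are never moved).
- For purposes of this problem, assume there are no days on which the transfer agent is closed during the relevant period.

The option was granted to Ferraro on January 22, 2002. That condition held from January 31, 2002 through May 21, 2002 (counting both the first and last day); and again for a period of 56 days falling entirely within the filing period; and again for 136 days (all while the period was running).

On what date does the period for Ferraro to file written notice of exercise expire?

November 21, 2011

9 years after January 22, 2002 is January 22, 2011.
From January 31, 2002 through May 21, 2002 inclusive is 111 days; tolling adds 111 days: January 22, 2011 + 111 days = May 13, 2011.
Tolling adds 56 days: May 13, 2011 + 56 days = July 8, 2011.
Tolling adds 136 days: July 8, 2011 + 136 days = November 21, 2011.
November 21, 2011 is a Monday and not a day on which the transfer agent is closed, so no extension applies.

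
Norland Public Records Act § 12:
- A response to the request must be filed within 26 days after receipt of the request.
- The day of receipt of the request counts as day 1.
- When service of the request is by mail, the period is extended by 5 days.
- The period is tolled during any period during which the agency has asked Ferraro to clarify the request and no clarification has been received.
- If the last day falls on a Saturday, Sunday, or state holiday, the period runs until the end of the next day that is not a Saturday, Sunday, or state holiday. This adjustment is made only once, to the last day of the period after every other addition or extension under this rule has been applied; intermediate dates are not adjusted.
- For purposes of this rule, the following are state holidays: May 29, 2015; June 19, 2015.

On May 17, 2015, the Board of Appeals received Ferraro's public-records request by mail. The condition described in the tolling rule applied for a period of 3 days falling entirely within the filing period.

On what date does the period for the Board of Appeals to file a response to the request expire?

Counting May 17, 2015 as day 1, day 26 is June 11, 2015.
Service was by mail, adding 5 days: June 11, 2015 + 5 days = June 16, 2015.
Tolling adds 3 days: June 16, 2015 + 3 days = June 19, 2015.
June 19, 2015 is a listed holiday; June 20, 2015 is Saturday; June 21, 2015 is Sunday. The next qualifying day is June 22, 2015.

June 22, 2015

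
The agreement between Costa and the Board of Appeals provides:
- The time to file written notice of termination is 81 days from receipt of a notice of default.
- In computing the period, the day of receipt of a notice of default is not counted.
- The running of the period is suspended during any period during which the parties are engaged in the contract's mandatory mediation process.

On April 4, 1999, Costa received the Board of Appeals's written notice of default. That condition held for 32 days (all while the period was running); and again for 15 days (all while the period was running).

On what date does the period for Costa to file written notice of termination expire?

81 days after April 4, 1999 is June 24, 1999.
Tolling adds 32 days: June 24, 1999 + 32 days = July 26, 1999.
Tolling adds 15 days: July 26, 1999 + 15 days = August 10, 1999.

August 10, 1999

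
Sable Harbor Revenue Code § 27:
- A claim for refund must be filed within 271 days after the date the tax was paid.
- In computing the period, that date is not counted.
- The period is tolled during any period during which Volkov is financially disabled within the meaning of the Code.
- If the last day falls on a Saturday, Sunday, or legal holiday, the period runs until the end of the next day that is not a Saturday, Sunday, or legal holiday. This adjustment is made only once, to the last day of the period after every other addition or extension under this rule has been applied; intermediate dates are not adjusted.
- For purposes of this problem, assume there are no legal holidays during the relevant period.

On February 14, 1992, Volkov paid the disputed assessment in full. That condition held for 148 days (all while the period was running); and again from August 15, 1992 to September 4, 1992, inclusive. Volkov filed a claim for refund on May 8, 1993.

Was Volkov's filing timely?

271 days after February 14, 1992 is November 11, 1992.
Tolling adds 148 days: November 11, 1992 + 148 days = April 8, 1993.
From August 15, 1992 through September 4, 1992 inclusive is 21 days; tolling adds 21 days: April 8, 1993 + 21 days = April 29, 1993.
April 29, 1993 is a Thursday and not a legal holiday, so no extension applies.
The deadline is April 29, 1993; the filing on May 8, 1993 is after that date.

No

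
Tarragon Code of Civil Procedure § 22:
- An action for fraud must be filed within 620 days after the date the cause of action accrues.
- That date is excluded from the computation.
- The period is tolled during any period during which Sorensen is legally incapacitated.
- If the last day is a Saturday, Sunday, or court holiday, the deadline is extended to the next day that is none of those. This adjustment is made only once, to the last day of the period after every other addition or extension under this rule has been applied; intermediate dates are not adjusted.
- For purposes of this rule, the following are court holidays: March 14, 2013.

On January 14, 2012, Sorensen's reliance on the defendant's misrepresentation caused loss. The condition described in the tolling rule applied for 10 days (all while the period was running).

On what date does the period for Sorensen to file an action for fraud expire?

October 7, 2013

620 days after January 14, 2012 is September 25, 2013.
Tolling adds 10 days: September 25, 2013 + 10 days = October 5, 2013.
October 5, 2013 is Saturday; October 6, 2013 is Sunday. The next qualifying day is October 7, 2013.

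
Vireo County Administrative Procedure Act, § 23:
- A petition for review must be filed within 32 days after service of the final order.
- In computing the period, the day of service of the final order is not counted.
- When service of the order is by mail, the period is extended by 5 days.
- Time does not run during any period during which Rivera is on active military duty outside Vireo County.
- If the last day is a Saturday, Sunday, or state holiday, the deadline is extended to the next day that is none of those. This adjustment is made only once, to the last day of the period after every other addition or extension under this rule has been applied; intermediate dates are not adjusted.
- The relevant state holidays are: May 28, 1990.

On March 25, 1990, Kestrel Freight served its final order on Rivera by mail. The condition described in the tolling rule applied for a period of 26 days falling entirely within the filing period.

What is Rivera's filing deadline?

32 days after March 25, 1990 is April 26, 1990.
Service was by mail, adding 5 days: April 26, 1990 + 5 days = May 1, 1990.
Tolling adds 26 days: May 1, 1990 + 26 days = May 27, 1990.
May 27, 1990 is Sunday; May 28, 1990 is a listed holiday. The next qualifying day is May 29, 1990.

May 29, 1990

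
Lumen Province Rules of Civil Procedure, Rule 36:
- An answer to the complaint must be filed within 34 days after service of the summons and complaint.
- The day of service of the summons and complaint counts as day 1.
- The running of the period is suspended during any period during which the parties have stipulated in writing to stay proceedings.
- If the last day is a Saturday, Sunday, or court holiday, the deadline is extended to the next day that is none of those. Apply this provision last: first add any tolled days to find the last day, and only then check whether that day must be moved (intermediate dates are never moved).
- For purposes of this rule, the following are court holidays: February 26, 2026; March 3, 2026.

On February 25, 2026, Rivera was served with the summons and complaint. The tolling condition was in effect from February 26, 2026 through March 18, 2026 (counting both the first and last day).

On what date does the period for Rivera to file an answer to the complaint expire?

April 20, 2026

Counting February 25, 2026 as day 1, day 34 is March 30, 2026.
From February 26, 2026 through March 18, 2026 inclusive is 21 days; tolling adds 21 days: March 30, 2026 + 21 days = April 20, 2026.
April 20, 2026 is a Monday and not a court holiday, so no extension applies.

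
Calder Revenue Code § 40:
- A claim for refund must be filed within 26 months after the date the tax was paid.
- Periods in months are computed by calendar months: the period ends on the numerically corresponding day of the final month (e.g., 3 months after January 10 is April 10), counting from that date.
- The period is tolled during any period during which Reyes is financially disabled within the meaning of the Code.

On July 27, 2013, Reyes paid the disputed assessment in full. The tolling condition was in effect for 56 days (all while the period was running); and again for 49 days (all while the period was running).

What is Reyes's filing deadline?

January 10, 2016

26 months after July 27, 2013 is September 27, 2015.
Tolling adds 56 days: September 27, 2015 + 56 days = November 22, 2015.
Tolling adds 49 days: November 22, 2015 + 49 days = January 10, 2016.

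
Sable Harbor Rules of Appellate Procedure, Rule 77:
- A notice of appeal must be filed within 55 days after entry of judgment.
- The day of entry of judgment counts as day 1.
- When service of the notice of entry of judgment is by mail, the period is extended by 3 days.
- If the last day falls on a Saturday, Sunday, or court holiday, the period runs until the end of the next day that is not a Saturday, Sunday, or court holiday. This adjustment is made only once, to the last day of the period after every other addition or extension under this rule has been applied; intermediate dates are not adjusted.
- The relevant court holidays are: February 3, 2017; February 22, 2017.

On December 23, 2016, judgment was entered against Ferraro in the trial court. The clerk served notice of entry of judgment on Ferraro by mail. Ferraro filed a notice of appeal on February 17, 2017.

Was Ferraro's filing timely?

Yes

Counting December 23, 2016 as day 1, day 55 is February 15, 2017.
Service was by mail, adding 3 days: February 15, 2017 + 3 days = February 18, 2017.
February 18, 2017 is Saturday; February 19, 2017 is Sunday. The next qualifying day is February 20, 2017.
The deadline is February 20, 2017; the filing on February 17, 2017 is on or before that date.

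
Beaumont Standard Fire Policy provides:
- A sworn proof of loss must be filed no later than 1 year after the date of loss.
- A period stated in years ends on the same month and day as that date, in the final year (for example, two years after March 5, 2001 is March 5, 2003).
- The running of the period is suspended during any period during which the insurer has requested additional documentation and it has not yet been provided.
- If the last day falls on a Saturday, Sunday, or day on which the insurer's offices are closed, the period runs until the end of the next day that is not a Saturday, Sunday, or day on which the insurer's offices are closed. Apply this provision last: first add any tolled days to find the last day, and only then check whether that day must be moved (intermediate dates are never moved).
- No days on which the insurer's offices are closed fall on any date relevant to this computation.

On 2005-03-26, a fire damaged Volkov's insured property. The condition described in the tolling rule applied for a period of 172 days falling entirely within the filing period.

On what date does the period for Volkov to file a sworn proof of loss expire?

1 year after 2005-03-26 is March 26, 2006.
Tolling adds 172 days: March 26, 2006 + 172 days = September 14, 2006.
September 14, 2006 is a Thursday and not a day on which the insurer's offices are closed, so no extension applies.

September 14, 2006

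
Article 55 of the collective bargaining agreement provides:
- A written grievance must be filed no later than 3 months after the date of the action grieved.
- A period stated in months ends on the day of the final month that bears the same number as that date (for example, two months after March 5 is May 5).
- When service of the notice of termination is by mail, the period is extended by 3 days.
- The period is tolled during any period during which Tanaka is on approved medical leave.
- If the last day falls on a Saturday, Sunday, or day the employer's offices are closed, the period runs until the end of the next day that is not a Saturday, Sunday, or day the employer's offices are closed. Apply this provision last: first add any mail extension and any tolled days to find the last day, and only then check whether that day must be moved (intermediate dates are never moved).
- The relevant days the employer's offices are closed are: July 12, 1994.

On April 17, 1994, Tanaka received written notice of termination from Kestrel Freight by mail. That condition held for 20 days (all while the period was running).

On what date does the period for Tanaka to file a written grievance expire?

August 9, 1994

3 months after April 17, 1994 is July 17, 1994.
Service was by mail, adding 3 days: July 17, 1994 + 3 days = July 20, 1994.
Tolling adds 20 days: July 20, 1994 + 20 days = August 9, 1994.
August 9, 1994 is a Tuesday and not a day the employer's offices are closed, so no extension applies.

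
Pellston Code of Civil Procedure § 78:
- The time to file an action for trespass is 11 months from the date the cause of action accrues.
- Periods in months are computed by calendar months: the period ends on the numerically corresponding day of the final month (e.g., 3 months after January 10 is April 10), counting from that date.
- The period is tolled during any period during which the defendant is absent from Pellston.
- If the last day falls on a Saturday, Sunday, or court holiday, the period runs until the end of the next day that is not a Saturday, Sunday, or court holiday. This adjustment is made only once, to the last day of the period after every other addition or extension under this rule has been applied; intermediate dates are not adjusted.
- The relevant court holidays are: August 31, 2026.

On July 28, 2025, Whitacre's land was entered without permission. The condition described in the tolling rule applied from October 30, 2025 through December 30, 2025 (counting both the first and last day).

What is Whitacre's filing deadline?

11 months after July 28, 2025 is June 28, 2026.
From October 30, 2025 through December 30, 2025 inclusive is 62 days; tolling adds 62 days: June 28, 2026 + 62 days = August 29, 2026.
August 29, 2026 is Saturday; August 30, 2026 is Sunday; August 31, 2026 is a listed holiday. The next qualifying day is September 1, 2026.

September 1, 2026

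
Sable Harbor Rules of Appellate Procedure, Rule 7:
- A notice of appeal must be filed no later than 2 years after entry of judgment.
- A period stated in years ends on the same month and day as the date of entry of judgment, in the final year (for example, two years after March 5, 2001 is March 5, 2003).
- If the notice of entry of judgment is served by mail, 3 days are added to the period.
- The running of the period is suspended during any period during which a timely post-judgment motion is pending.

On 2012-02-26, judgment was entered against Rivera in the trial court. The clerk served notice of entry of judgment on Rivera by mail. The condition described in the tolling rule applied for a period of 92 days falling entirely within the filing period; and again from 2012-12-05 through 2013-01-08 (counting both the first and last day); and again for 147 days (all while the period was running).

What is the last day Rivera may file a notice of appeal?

2 years after 2012-02-26 is February 26, 2014.
Service was by mail, adding 3 days: February 26, 2014 + 3 days = March 1, 2014.
Tolling adds 92 days: March 1, 2014 + 92 days = June 1, 2014.
From December 5, 2012 through January 8, 2013 inclusive is 35 days; tolling adds 35 days: June 1, 2014 + 35 days = July 6, 2014.
Tolling adds 147 days: July 6, 2014 + 147 days = November 30, 2014.

November 30, 2014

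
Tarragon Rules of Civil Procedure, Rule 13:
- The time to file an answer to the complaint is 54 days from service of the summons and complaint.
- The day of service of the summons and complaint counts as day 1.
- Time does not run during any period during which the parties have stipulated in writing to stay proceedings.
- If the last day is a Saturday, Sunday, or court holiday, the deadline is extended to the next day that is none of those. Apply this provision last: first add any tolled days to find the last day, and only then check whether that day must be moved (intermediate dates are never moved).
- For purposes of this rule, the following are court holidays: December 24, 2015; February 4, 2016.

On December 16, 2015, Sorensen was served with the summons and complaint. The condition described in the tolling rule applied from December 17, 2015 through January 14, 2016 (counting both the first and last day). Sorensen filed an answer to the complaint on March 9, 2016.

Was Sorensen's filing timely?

No

Counting December 16, 2015 as day 1, day 54 is February 7, 2016.
From December 17, 2015 through January 14, 2016 inclusive is 29 days; tolling adds 29 days: February 7, 2016 + 29 days = March 7, 2016.
March 7, 2016 is a Monday and not a court holiday, so no extension applies.
The deadline is March 7, 2016; the filing on March 9, 2016 is after that date.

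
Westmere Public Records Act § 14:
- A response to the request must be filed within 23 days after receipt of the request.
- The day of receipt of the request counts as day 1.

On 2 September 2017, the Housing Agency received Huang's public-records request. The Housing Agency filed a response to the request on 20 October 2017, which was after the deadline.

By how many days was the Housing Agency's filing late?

Counting 2 September 2017 as day 1, day 23 is September 24, 2017.
The deadline is September 24, 2017; from September 24, 2017 to October 20, 2017 is 26 days.

26 days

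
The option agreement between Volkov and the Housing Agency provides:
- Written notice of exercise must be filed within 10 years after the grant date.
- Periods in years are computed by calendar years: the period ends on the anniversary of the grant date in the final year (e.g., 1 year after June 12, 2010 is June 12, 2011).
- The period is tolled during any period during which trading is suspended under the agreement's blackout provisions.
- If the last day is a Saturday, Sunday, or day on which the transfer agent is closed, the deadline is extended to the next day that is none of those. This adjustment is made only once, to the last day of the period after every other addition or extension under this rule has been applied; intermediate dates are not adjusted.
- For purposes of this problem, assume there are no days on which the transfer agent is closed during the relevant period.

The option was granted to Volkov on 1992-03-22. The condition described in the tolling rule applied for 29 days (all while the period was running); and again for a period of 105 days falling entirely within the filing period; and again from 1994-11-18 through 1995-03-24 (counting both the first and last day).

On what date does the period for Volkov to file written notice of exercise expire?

December 9, 2002

10 years after 1992-03-22 is March 22, 2002.
Tolling adds 29 days: March 22, 2002 + 29 days = April 20, 2002.
Tolling adds 105 days: April 20, 2002 + 105 days = August 3, 2002.
From November 18, 1994 through March 24, 1995 inclusive is 127 days; tolling adds 127 days: August 3, 2002 + 127 days = December 8, 2002.
December 8, 2002 is Sunday. The next qualifying day is December 9, 2002.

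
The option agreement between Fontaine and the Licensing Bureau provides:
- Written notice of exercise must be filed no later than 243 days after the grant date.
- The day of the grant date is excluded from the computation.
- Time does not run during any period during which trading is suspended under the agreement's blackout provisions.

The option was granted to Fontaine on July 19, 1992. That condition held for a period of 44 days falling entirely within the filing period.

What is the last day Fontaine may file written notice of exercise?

243 days after July 19, 1992 is March 19, 1993.
Tolling adds 44 days: March 19, 1993 + 44 days = May 2, 1993.

May 2, 1993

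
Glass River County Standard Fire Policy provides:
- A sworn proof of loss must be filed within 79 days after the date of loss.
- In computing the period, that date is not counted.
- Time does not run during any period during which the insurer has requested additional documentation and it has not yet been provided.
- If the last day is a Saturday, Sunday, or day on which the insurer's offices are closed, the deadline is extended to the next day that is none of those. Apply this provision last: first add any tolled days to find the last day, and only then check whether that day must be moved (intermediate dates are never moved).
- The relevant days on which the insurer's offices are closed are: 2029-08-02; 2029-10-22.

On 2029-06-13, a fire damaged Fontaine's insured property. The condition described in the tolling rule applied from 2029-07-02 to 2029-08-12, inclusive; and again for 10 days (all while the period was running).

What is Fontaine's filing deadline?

79 days after 2029-06-13 is August 31, 2029.
From July 2, 2029 through August 12, 2029 inclusive is 42 days; tolling adds 42 days: August 31, 2029 + 42 days = October 12, 2029.
Tolling adds 10 days: October 12, 2029 + 10 days = October 22, 2029.
October 22, 2029 is a listed holiday. The next qualifying day is October 23, 2029.

October 23, 2029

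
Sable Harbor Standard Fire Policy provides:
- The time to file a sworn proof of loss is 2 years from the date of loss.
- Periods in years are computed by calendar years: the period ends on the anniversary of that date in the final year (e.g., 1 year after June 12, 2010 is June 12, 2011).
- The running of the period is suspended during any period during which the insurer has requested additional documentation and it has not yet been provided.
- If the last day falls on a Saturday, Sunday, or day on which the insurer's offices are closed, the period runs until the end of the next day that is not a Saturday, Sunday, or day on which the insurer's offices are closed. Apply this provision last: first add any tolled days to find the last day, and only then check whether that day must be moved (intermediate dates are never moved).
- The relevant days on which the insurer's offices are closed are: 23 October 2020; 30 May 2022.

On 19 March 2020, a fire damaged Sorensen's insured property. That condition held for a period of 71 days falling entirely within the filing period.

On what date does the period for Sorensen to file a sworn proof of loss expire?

May 31, 2022

2 years after 19 March 2020 is March 19, 2022.
Tolling adds 71 days: March 19, 2022 + 71 days = May 29, 2022.
May 29, 2022 is Sunday; May 30, 2022 is a listed holiday. The next qualifying day is May 31, 2022.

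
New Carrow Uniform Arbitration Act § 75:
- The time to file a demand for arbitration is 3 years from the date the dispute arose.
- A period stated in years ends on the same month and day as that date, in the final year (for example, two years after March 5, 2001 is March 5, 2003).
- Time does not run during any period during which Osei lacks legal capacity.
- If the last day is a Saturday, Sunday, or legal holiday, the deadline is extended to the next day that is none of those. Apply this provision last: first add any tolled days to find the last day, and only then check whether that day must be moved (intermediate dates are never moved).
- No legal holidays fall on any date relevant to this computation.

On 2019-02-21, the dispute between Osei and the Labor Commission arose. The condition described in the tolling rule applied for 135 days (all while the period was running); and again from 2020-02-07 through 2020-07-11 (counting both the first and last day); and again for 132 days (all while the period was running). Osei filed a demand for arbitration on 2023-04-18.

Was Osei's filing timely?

3 years after 2019-02-21 is February 21, 2022.
Tolling adds 135 days: February 21, 2022 + 135 days = July 6, 2022.
From February 7, 2020 through July 11, 2020 inclusive is 156 days; tolling adds 156 days: July 6, 2022 + 156 days = December 9, 2022.
Tolling adds 132 days: December 9, 2022 + 132 days = April 20, 2023.
April 20, 2023 is a Thursday and not a legal holiday, so no extension applies.
The deadline is April 20, 2023; the filing on April 18, 2023 is on or before that date.

Yes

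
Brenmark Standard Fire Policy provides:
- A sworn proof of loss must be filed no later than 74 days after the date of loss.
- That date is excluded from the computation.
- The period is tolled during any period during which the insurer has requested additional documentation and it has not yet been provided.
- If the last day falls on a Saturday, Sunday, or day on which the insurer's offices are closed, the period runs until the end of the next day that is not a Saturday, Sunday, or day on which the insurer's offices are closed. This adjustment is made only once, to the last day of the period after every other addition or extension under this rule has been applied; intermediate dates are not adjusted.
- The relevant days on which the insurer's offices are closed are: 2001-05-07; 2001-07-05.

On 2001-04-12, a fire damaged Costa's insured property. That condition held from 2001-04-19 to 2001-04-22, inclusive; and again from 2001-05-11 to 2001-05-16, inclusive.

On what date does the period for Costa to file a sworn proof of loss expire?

July 6, 2001

74 days after 2001-04-12 is June 25, 2001.
From April 19, 2001 through April 22, 2001 inclusive is 4 days; tolling adds 4 days: June 25, 2001 + 4 days = June 29, 2001.
From May 11, 2001 through May 16, 2001 inclusive is 6 days; tolling adds 6 days: June 29, 2001 + 6 days = July 5, 2001.
July 5, 2001 is a listed holiday. The next qualifying day is July 6, 2001.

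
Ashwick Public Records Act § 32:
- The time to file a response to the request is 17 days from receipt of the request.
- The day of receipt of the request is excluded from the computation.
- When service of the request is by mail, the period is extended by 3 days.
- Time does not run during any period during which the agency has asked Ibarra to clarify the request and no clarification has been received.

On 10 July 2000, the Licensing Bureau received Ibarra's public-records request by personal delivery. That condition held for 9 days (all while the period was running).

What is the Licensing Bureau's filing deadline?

August 5, 2000

17 days after 10 July 2000 is July 27, 2000.
Service was not by mail, so no mail extension applies.
Tolling adds 9 days: July 27, 2000 + 9 days = August 5, 2000.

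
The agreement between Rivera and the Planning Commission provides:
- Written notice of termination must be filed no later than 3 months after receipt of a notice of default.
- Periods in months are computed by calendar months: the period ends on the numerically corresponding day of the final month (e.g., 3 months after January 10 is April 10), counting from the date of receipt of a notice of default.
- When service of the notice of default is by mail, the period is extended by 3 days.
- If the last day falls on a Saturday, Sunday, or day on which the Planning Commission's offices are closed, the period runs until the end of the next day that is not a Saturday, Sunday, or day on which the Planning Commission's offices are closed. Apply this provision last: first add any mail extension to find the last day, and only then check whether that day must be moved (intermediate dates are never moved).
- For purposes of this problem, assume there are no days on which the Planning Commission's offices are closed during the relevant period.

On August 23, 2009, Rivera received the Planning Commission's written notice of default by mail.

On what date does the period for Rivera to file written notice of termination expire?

3 months after August 23, 2009 is November 23, 2009.
Service was by mail, adding 3 days: November 23, 2009 + 3 days = November 26, 2009.
November 26, 2009 is a Thursday and not a day on which the Planning Commission's offices are closed, so no extension applies.

November 26, 2009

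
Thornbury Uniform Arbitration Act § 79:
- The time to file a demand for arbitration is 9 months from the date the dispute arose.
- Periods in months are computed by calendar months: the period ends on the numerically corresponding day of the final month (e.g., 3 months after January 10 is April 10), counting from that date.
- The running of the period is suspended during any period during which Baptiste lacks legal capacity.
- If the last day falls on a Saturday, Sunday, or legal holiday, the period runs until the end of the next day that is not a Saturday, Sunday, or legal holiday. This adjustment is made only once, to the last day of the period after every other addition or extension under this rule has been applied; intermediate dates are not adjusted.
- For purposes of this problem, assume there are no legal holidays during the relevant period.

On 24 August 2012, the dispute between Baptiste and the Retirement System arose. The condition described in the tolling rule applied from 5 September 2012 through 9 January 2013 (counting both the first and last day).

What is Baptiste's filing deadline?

9 months after 24 August 2012 is May 24, 2013.
From September 5, 2012 through January 9, 2013 inclusive is 127 days; tolling adds 127 days: May 24, 2013 + 127 days = September 28, 2013.
September 28, 2013 is Saturday; September 29, 2013 is Sunday. The next qualifying day is September 30, 2013.

September 30, 2013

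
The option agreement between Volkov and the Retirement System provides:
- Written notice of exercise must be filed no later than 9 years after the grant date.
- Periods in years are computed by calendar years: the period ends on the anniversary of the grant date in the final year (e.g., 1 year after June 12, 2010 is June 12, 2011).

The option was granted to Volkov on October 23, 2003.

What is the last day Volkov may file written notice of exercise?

9 years after October 23, 2003 is October 23, 2012.

October 23, 2012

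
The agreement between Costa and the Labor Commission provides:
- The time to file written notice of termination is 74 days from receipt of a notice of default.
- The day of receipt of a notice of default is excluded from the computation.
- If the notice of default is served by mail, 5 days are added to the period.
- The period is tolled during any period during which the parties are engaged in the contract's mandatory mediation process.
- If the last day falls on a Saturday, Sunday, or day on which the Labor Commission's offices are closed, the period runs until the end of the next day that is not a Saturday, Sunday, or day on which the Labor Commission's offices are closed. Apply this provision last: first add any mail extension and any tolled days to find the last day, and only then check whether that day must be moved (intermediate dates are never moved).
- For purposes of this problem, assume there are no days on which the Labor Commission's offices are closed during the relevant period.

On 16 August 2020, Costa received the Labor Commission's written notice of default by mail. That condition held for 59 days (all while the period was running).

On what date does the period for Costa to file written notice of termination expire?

74 days after 16 August 2020 is October 29, 2020.
Service was by mail, adding 5 days: October 29, 2020 + 5 days = November 3, 2020.
Tolling adds 59 days: November 3, 2020 + 59 days = January 1, 2021.
January 1, 2021 is a Friday and not a day on which the Labor Commission's offices are closed, so no extension applies.

January 1, 2021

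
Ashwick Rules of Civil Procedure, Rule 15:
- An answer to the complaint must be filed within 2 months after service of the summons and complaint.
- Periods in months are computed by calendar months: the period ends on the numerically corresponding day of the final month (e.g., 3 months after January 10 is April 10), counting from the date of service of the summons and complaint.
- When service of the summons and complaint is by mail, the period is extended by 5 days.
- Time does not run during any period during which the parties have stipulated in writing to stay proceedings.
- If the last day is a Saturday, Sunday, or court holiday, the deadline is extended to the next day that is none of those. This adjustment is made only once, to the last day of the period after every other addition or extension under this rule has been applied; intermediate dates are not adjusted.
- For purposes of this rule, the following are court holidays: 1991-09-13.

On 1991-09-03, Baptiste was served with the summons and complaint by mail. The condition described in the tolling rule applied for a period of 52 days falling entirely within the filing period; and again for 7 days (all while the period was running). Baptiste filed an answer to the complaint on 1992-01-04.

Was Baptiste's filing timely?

2 months after 1991-09-03 is November 3, 1991.
Service was by mail, adding 5 days: November 3, 1991 + 5 days = November 8, 1991.
Tolling adds 52 days: November 8, 1991 + 52 days = December 30, 1991.
Tolling adds 7 days: December 30, 1991 + 7 days = January 6, 1992.
January 6, 1992 is a Monday and not a court holiday, so no extension applies.
The deadline is January 6, 1992; the filing on January 4, 1992 is on or before that date.

Yes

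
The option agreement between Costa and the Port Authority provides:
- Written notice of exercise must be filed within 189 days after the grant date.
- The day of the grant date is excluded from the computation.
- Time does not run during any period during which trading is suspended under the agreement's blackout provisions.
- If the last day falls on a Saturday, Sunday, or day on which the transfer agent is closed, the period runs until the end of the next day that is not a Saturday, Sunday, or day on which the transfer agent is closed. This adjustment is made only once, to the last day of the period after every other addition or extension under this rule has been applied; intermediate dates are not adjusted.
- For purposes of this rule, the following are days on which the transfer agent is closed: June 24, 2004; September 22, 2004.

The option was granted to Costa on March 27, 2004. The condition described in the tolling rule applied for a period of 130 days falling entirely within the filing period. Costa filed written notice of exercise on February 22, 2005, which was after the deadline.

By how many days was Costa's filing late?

189 days after March 27, 2004 is October 2, 2004.
Tolling adds 130 days: October 2, 2004 + 130 days = February 9, 2005.
February 9, 2005 is a Wednesday and not a day on which the transfer agent is closed, so no extension applies.
The deadline is February 9, 2005; from February 9, 2005 to February 22, 2005 is 13 days.

13 days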